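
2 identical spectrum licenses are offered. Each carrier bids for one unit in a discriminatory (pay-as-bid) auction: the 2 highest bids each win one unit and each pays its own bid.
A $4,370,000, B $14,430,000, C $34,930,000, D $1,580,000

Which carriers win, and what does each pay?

C $34,930,000, B $14,430,000

Sorting: 34,930,000 (C), 14,430,000 (B), 4,370,000 (A), 1,580,000 (D)
The 2 highest are C, B.
Each winner pays its own bid: C $34,930,000, B $14,430,000.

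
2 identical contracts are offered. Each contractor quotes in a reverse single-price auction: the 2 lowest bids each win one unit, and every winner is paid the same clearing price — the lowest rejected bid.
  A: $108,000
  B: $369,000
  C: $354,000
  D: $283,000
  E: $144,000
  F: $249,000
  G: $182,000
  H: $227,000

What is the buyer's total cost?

Sorting: 108,000 (A), 144,000 (E), 182,000 (G), 227,000 (H), …
The 2 lowest are A, E.
Clearing price = lowest rejected bid = $182,000.
Total cost = 2 × $182,000 = $364,000.

Total cost: $364,000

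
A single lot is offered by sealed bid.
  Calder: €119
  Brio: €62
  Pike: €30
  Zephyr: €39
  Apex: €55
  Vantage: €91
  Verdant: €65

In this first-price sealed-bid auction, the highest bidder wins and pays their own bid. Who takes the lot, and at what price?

First-price sealed-bid auction: the highest bidder wins and pays their own bid.
Bids in order: 119 (Calder) > 91 (Vantage) > 65 (Verdant) > 62 (Brio) > 55 (Apex) > 39 (Zephyr) > …
First-price: Calder pays what they bid, €119.

Calder pays €119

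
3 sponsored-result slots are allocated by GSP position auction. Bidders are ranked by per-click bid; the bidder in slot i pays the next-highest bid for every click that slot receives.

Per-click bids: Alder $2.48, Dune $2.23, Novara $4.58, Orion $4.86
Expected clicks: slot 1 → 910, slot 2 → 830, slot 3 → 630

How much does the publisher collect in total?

Total revenue: $7631.10

Per-click bids in order: $4.86 (Orion) > $4.58 (Novara) > $2.48 (Alder) > $2.23 (Dune)
Slot 1: Orion pays $4.58 × 910 = $4167.80
Slot 2: Novara pays $2.48 × 830 = $2058.40
Slot 3: Alder pays $2.23 × 630 = $1404.90
Total = $7631.10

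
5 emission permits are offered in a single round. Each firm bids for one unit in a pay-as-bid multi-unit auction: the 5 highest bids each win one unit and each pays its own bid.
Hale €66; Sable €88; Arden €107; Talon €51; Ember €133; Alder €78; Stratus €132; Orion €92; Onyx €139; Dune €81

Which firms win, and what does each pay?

Sorting: 139 (Onyx), 133 (Ember), 132 (Stratus), 107 (Arden), 92 (Orion), 88 (Sable), 81 (Dune), …
Top 5: Onyx, Ember, Stratus, Arden, Orion.
Each winner pays its own bid: Onyx €139, Ember €133, Stratus €132, Arden €107, Orion €92.

Onyx €139, Ember €133, Stratus €132, Arden €107, Orion €92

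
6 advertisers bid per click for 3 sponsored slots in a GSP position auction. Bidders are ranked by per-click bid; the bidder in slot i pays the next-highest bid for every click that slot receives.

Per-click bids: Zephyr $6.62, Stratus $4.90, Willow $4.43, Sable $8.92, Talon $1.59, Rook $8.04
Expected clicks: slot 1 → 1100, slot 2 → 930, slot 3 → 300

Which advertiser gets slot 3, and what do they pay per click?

Sorting advertisers: $8.92 (Sable) > $8.04 (Rook) > $6.62 (Zephyr) > $4.90 (Stratus) > …
Slot 3 goes to the third-ranked bidder, Zephyr, who pays the next bid down: $4.90/click.

Zephyr; $4.90 per click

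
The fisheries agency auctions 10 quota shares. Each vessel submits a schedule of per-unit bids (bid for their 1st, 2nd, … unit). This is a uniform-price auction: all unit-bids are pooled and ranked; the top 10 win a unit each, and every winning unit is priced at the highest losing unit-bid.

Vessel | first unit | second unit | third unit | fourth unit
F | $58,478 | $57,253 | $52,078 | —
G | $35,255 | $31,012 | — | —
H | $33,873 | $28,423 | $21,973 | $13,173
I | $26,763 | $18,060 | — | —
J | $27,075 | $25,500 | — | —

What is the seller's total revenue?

All unit-bids, highest first — top 10: 58,478 (F-1), 57,253 (F-2), 52,078 (F-3), 35,255 (G-1), 33,873 (H-1), 31,012 (G-2), 28,423 (H-2), 27,075 (J-1), 26,763 (I-1), 25,500 (J-2)
Highest rejected unit-bid = $21,973.
Allocation: F 3, G 2, H 2, I 1, J 2. Every unit priced at $21,973.
Revenue = 10 × 21,973 = $219,730.

Total revenue: $219,730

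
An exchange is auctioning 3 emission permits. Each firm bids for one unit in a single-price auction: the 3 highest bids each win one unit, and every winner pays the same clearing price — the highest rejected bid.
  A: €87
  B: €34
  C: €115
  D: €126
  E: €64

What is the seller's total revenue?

Sorting: 126 (D), 115 (C), 87 (A), 64 (E), 34 (B)
Winners (3 units): D, C, A.
Clearing price = highest rejected bid = €64.
Total revenue = 3 × €64 = €192.

Total revenue: €192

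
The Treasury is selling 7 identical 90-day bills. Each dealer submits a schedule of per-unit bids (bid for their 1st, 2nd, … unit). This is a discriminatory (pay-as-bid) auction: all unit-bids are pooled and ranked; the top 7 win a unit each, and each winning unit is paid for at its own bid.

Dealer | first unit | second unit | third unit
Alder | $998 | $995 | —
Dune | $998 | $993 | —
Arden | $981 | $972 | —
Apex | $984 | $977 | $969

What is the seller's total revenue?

All unit-bids, highest first — top 7: 998 (Alder-1), 998 (Dune-1), 995 (Alder-2), 993 (Dune-2), 984 (Apex-1), 981 (Arden-1), 977 (Apex-2)
Next rejected bid: $972 (not a price — pay-as-bid).
Each winning unit pays its own bid.
Revenue = 998 + 998 + 995 + 993 + 984 + 981 + 977 = $6,926.

Total revenue: $6,926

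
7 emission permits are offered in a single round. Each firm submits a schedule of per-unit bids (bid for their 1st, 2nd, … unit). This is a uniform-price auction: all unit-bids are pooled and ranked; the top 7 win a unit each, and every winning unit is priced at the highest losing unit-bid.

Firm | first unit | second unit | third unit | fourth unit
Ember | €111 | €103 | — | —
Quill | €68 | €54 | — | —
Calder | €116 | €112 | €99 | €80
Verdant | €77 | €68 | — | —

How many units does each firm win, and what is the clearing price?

Calder 4, Ember 2, Verdant 1; clearing price €68

Merging the schedules and taking the best 7: 116 (Calder-1), 112 (Calder-2), 111 (Ember-1), 103 (Ember-2), 99 (Calder-3), 80 (Calder-4), 77 (Verdant-1)
Highest rejected unit-bid = €68.
Allocation: Calder 4, Ember 2, Verdant 1.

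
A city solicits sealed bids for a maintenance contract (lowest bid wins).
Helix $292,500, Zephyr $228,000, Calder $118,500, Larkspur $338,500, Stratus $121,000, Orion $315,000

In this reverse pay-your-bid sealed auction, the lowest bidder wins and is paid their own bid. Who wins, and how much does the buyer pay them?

Bids ranked: 118,500 (Calder) < 121,000 (Stratus) < 228,000 (Zephyr) < 292,500 (Helix) < 315,000 (Orion) < 338,500 (Larkspur)
First-price: Calder is paid what they bid, $118,500.

Calder is paid $118,500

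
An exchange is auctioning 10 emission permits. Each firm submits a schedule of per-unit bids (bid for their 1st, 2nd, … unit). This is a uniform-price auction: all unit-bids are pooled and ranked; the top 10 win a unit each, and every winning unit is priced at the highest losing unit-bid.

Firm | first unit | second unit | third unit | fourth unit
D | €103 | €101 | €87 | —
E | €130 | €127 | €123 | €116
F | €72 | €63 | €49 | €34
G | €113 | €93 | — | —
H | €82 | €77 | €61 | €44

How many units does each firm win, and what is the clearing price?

D 3, E 4, G 2, H 1; clearing price €77

Pooled unit-bids ranked (top 10): 130 (E-1), 127 (E-2), 123 (E-3), 116 (E-4), 113 (G-1), 103 (D-1), 101 (D-2), 93 (G-2), 87 (D-3), 82 (H-1)
Highest rejected unit-bid = €77.
Allocation: D 3, E 4, G 2, H 1.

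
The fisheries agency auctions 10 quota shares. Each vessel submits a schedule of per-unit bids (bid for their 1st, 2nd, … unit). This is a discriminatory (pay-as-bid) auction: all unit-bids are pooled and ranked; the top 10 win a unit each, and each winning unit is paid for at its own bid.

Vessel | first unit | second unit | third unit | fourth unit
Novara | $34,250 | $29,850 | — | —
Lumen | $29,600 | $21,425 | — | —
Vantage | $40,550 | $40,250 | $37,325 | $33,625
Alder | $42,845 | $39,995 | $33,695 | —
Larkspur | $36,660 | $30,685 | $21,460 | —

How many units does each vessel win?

Merging the schedules and taking the best 10: 42,845 (Alder-1), 40,550 (Vantage-1), 40,250 (Vantage-2), 39,995 (Alder-2), 37,325 (Vantage-3), 36,660 (Larkspur-1), 34,250 (Novara-1), 33,695 (Alder-3), 33,625 (Vantage-4), 30,685 (Larkspur-2)
Next rejected bid: $29,850 (not a price — pay-as-bid).
Allocation: Alder 3, Larkspur 2, Novara 1, Vantage 4.

Alder 3, Larkspur 2, Novara 1, Vantage 4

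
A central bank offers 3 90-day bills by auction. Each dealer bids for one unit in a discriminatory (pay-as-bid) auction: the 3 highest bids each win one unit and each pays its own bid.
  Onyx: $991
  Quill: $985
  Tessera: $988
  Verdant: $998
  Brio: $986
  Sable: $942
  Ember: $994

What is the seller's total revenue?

Sorting: 998 (Verdant), 994 (Ember), 991 (Onyx), 988 (Tessera), 986 (Brio), …
The 3 highest are Verdant, Ember, Onyx.
Total revenue = 998 + 994 + 991 = $2,983.

Total revenue: $2,983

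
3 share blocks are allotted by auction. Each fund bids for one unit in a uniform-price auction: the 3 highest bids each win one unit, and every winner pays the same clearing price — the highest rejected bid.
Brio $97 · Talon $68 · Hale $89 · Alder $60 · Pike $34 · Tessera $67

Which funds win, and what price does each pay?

Brio, Hale, Talon; each pays $67

Sorting: 97 (Brio), 89 (Hale), 68 (Talon), 67 (Tessera), 60 (Alder), …
Winners (3 units): Brio, Hale, Talon.
First losing bid is Tessera's $67, which sets the uniform price.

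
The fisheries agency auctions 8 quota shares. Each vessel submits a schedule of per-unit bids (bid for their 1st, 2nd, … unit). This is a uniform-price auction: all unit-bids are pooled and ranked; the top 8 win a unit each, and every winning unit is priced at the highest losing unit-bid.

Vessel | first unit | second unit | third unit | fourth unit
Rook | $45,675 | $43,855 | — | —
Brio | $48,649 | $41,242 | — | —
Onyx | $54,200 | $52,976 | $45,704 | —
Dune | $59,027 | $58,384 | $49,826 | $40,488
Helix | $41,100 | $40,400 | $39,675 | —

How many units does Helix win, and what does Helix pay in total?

Helix: 0 units, pays $0

Pooled unit-bids ranked (top 8): 59,027 (Dune-1), 58,384 (Dune-2), 54,200 (Onyx-1), 52,976 (Onyx-2), 49,826 (Dune-3), 48,649 (Brio-1), 45,704 (Onyx-3), 45,675 (Rook-1)
First bid not allocated: $43,855.
Helix wins 0 unit(s) at $43,855 each.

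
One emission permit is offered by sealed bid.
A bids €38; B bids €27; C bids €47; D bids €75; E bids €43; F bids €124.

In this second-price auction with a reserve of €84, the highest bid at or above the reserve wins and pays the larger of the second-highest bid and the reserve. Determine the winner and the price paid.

F pays €84

Second-price auction with a reserve of €84: the highest bid at or above the reserve wins and pays the larger of the second-highest bid and the reserve.
Bids in order: 124 (F) > 75 (D) > 47 (C) > 43 (E) > 38 (A) > 27 (B)
F has the top bid at or above the reserve (€124).
max(second-highest €75, reserve €84) = €84.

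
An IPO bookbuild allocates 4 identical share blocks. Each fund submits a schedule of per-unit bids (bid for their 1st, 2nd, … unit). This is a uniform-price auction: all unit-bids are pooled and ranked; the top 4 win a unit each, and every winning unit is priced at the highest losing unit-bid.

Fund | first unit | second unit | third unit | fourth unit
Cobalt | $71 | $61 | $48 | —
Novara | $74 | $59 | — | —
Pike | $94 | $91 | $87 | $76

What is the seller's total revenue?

Total revenue: $296

Pooled unit-bids ranked (top 4): 94 (Pike-1), 91 (Pike-2), 87 (Pike-3), 76 (Pike-4)
Highest rejected unit-bid = $74.
Allocation: Pike 4. Every unit priced at $74.
Revenue = 4 × 74 = $296.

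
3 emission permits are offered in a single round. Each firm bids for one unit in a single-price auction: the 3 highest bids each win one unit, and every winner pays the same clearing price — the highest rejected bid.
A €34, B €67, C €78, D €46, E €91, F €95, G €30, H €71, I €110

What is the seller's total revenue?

Ordering the bids: 110 (I), 95 (F), 91 (E), 78 (C), 71 (H), …
The 3 highest are I, F, E.
Highest unsuccessful bid: €78 → clearing price.
Total revenue = 3 × €78 = €234.

Total revenue: €234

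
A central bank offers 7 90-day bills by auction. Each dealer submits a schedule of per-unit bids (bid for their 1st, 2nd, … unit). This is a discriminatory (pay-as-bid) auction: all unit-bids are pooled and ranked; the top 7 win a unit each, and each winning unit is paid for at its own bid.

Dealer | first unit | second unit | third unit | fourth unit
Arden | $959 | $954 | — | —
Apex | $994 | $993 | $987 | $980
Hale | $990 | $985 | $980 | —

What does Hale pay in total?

Pooled unit-bids ranked (top 7): 994 (Apex-1), 993 (Apex-2), 990 (Hale-1), 987 (Apex-3), 985 (Hale-2), 980 (Apex-4), 980 (Hale-3)
Next rejected bid: $959 (not a price — pay-as-bid).
Hale's winning unit-bids: 990 + 985 + 980 = $2,955.

Hale pays $2,955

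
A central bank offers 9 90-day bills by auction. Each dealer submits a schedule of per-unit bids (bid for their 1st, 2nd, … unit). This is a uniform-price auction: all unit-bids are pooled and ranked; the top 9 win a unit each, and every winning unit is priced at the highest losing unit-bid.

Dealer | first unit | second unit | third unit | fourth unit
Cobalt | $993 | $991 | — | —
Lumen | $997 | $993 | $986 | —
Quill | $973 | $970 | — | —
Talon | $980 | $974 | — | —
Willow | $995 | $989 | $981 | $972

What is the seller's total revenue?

Pooled unit-bids ranked (top 9): 997 (Lumen-1), 995 (Willow-1), 993 (Cobalt-1), 993 (Lumen-2), 991 (Cobalt-2), 989 (Willow-2), 986 (Lumen-3), 981 (Willow-3), 980 (Talon-1)
The (k+1)-th unit-bid is $974.
Allocation: Cobalt 2, Lumen 3, Talon 1, Willow 3. Every unit priced at $974.
Revenue = 9 × 974 = $8,766.

Total revenue: $8,766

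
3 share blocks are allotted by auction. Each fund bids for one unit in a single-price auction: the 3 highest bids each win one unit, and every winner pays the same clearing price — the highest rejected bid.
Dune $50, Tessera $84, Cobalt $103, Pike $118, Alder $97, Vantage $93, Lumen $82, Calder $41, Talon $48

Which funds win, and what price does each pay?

Pike, Cobalt, Alder; each pays $93

Ordering the bids: 118 (Pike), 103 (Cobalt), 97 (Alder), 93 (Vantage), 84 (Tessera), …
Top 3: Pike, Cobalt, Alder.
First losing bid is Vantage's $93, which sets the uniform price.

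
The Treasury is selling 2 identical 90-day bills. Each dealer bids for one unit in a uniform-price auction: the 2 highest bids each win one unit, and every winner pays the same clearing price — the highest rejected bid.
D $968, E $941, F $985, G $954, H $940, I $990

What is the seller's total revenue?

Sorting: 990 (I), 985 (F), 968 (D), 954 (G), …
Top 2: I, F.
Clearing price = highest rejected bid = $968.
Total revenue = 2 × $968 = $1,936.

Total revenue: $1,936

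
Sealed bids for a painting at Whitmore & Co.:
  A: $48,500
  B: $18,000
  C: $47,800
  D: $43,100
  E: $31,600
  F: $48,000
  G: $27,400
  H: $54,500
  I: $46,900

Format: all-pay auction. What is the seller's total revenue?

Total revenue: $365,800

Rule: the highest bidder wins the item, but every bidder pays their own bid.
Sorting bids: 54,500 (H) > 48,500 (A) > 48,000 (F) > 47,800 (C) > 46,900 (I) > 43,100 (D) > …
Every bidder forfeits their bid regardless of winning.
Revenue = 48,500 + 18,000 + 47,800 + 43,100 + 31,600 + 48,000 + 27,400 + 54,500 + 46,900 = $365,800.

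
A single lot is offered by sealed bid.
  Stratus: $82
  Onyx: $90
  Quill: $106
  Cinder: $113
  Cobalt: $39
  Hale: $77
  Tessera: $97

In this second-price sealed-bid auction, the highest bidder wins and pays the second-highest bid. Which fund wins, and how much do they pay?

Sorting bids: 113 (Cinder) > 106 (Quill) > 97 (Tessera) > 90 (Onyx) > 82 (Stratus) > 77 (Hale) > …
Second-price: Cinder pays Quill's bid of $106.

Cinder pays $106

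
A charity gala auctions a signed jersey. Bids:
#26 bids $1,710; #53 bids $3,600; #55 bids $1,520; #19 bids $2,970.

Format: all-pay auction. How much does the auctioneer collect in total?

Total revenue: $9,800

Sorting bids: 3,600 (#53) > 2,970 (#19) > 1,710 (#26) > 1,520 (#55)
Every bidder forfeits their bid regardless of winning.
Revenue = 1,710 + 3,600 + 1,520 + 2,970 = $9,800.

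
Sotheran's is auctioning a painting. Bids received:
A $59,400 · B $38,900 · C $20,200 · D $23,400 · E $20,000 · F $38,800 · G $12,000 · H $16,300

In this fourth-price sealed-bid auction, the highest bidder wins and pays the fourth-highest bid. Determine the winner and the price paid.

A pays $23,400

Fourth-price sealed-bid auction: the highest bidder wins and pays the fourth-highest bid.
Bids in order: 59,400 (A) > 38,900 (B) > 38,800 (F) > 23,400 (D) > 20,200 (C) > 20,000 (E) > …
A wins; payment is bid #4 in the ranking = $23,400.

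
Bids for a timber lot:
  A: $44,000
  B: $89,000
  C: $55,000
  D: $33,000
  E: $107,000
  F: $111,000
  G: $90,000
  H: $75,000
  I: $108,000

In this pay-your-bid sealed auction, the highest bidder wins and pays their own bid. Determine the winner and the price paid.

F pays $111,000

Sorting bids: 111,000 (F) > 108,000 (I) > 107,000 (E) > 90,000 (G) > 89,000 (B) > 75,000 (H) > …
F has the highest bid and pays exactly that: $111,000.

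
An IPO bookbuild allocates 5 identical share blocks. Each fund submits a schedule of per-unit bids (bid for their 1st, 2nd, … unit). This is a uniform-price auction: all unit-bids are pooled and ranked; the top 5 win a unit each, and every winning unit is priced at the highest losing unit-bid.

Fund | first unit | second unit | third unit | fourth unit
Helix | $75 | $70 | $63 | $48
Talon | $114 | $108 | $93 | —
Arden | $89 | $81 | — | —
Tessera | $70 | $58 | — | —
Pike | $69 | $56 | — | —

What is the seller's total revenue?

All unit-bids, highest first — top 5: 114 (Talon-1), 108 (Talon-2), 93 (Talon-3), 89 (Arden-1), 81 (Arden-2)
Highest rejected unit-bid = $75.
Allocation: Arden 2, Talon 3. Every unit priced at $75.
Revenue = 5 × 75 = $375.

Total revenue: $375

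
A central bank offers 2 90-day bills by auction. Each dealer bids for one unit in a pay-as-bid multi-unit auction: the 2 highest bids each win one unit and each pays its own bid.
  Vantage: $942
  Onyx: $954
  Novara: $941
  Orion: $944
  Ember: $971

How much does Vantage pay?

Ordering the bids: 971 (Ember), 954 (Onyx), 944 (Orion), 942 (Vantage), …
The 2 highest are Ember, Onyx.
Vantage does not win → $0.

Vantage pays $0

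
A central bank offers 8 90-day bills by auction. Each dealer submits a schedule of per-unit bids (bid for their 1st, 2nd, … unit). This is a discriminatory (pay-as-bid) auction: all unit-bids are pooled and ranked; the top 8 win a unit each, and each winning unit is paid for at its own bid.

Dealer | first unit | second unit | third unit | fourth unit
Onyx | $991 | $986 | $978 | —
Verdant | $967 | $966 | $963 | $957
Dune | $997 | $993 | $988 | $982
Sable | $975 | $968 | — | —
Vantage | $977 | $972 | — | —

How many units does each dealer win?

Dune 4, Onyx 3, Vantage 1

Pooled unit-bids ranked (top 8): 997 (Dune-1), 993 (Dune-2), 991 (Onyx-1), 988 (Dune-3), 986 (Onyx-2), 982 (Dune-4), 978 (Onyx-3), 977 (Vantage-1)
Next rejected bid: $975 (not a price — pay-as-bid).
Allocation: Dune 4, Onyx 3, Vantage 1.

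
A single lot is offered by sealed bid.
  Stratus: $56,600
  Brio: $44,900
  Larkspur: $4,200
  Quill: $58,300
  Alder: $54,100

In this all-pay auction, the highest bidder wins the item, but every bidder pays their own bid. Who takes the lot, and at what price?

Quill pays $58,300

Sorting bids: 58,300 (Quill) > 56,600 (Stratus) > 54,100 (Alder) > 44,900 (Brio) > 4,200 (Larkspur)
Quill wins with the top bid; all bids are sunk regardless.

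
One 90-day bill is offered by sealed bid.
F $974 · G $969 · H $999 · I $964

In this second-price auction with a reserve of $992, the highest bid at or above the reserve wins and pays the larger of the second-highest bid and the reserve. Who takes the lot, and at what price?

H pays $992

Bids in order: 999 (H) > 974 (F) > 969 (G) > 964 (I)
Highest eligible bid: H at $999.
max(second-highest $974, reserve $992) = $992.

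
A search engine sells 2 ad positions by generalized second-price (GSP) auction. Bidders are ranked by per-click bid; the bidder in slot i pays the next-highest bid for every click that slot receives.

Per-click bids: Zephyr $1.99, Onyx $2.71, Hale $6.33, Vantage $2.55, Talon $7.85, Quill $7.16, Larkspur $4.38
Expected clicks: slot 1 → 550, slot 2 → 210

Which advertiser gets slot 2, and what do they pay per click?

Quill; $6.33 per click

Ranked by bid: $7.85 (Talon) > $7.16 (Quill) > $6.33 (Hale) > …
Slot 2 goes to the second-ranked bidder, Quill, who pays the next bid down: $6.33/click.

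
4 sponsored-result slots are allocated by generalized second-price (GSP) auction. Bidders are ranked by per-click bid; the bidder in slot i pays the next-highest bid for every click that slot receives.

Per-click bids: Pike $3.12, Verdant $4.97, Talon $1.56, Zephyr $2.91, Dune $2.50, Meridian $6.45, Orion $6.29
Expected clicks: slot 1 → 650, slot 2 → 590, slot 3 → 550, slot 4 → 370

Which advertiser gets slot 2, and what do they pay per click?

Orion; $4.97 per click

Per-click bids in order: $6.45 (Meridian) > $6.29 (Orion) > $4.97 (Verdant) > $3.12 (Pike) > $2.91 (Zephyr) > …
Slot 2 goes to the second-ranked bidder, Orion, who pays the next bid down: $4.97/click.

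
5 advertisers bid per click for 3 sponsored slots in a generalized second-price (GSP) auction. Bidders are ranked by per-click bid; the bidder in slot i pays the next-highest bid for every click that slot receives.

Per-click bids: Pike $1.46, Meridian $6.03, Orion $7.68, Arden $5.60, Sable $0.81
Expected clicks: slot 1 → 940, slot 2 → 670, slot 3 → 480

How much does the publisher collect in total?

Total revenue: $10121.00

Per-click bids in order: $7.68 (Orion) > $6.03 (Meridian) > $5.60 (Arden) > $1.46 (Pike) > …
Slot 1: Orion pays $6.03 × 940 = $5668.20
Slot 2: Meridian pays $5.60 × 670 = $3752.00
Slot 3: Arden pays $1.46 × 480 = $700.80
Total = $10121.00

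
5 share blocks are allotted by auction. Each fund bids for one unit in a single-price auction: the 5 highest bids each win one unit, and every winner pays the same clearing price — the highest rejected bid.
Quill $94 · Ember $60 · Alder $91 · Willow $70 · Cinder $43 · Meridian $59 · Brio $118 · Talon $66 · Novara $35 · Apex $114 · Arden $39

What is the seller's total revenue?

Total revenue: $330

Sorting: 118 (Brio), 114 (Apex), 94 (Quill), 91 (Alder), 70 (Willow), 66 (Talon), 60 (Ember), …
Winners (5 units): Brio, Apex, Quill, Alder, Willow.
Clearing price = highest rejected bid = $66.
Total revenue = 5 × $66 = $330.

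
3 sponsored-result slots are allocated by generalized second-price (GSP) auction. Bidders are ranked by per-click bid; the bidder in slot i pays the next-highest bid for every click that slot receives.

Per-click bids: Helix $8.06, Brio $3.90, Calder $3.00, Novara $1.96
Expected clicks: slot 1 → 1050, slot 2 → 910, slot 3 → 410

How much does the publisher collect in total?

Total revenue: $7628.60

Sorting advertisers: $8.06 (Helix) > $3.90 (Brio) > $3.00 (Calder) > $1.96 (Novara)
Slot 1: Helix pays $3.90 × 1050 = $4095.00
Slot 2: Brio pays $3.00 × 910 = $2730.00
Slot 3: Calder pays $1.96 × 410 = $803.60
Total = $7628.60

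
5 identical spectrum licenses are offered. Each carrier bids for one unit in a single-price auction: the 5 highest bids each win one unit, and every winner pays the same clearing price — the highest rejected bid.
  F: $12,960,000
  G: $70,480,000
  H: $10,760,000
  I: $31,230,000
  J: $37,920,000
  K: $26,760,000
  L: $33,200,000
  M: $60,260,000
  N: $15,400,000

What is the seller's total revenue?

Total revenue: $133,800,000

Ordering the bids: 70,480,000 (G), 60,260,000 (M), 37,920,000 (J), 33,200,000 (L), 31,230,000 (I), 26,760,000 (K), 15,400,000 (N), …
Winners (5 units): G, M, J, L, I.
Highest unsuccessful bid: $26,760,000 → clearing price.
Total revenue = 5 × $26,760,000 = $133,800,000.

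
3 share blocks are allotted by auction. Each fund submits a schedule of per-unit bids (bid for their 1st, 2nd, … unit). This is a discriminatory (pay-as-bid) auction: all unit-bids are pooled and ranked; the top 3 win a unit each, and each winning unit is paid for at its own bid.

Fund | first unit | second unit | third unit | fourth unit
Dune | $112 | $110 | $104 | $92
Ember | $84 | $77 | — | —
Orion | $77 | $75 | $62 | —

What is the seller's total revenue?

Total revenue: $326

Merging the schedules and taking the best 3: 112 (Dune-1), 110 (Dune-2), 104 (Dune-3)
Next rejected bid: $92 (not a price — pay-as-bid).
Each winning unit pays its own bid.
Revenue = 112 + 110 + 104 = $326.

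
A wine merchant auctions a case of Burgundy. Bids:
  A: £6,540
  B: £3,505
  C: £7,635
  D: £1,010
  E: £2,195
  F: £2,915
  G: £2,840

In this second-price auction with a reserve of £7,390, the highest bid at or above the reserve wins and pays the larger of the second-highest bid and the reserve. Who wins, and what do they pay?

C pays £7,390

Rule: the highest bid at or above the reserve wins and pays the larger of the second-highest bid and the reserve.
Bids in order: 7,635 (C) > 6,540 (A) > 3,505 (B) > 2,915 (F) > 2,840 (G) > 2,195 (E) > …
Highest eligible bid: C at £7,635.
max(second-highest £6,540, reserve £7,390) = £7,390.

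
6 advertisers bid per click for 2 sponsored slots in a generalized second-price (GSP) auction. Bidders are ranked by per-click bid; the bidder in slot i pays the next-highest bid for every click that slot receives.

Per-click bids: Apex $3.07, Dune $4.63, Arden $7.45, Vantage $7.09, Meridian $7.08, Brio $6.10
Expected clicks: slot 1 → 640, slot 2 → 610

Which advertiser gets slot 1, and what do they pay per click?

Arden; $7.09 per click

Sorting advertisers: $7.45 (Arden) > $7.09 (Vantage) > $7.08 (Meridian) > …
Slot 1 goes to the first-ranked bidder, Arden, who pays the next bid down: $7.09/click.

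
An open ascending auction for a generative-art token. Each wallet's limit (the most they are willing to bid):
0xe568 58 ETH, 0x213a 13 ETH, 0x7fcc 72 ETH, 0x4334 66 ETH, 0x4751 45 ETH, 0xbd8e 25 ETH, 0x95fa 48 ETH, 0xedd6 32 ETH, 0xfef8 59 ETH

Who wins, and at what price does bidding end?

Rule: the price rises until one bidder remains; the winner pays the price at which the last rival dropped out.
Sorting limits: 72 (0x7fcc) > 66 (0x4334) > 59 (0xfef8) > 58 (0xe568) > 48 (0x95fa) > 45 (0x4751) > …
Once the price passes 66 ETH, only 0x7fcc is left; the hammer falls at 0x4334's limit of 66 ETH.

0x7fcc wins at 66 ETH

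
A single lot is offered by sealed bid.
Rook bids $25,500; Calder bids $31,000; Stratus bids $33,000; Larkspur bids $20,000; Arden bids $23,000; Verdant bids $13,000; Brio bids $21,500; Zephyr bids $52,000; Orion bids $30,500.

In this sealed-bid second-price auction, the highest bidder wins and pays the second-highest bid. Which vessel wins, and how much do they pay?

Zephyr pays $33,000

Bids in order: 52,000 (Zephyr) > 33,000 (Stratus) > 31,000 (Calder) > 30,500 (Orion) > 25,500 (Rook) > 23,000 (Arden) > …
Second-price: Zephyr pays Stratus's bid of $33,000.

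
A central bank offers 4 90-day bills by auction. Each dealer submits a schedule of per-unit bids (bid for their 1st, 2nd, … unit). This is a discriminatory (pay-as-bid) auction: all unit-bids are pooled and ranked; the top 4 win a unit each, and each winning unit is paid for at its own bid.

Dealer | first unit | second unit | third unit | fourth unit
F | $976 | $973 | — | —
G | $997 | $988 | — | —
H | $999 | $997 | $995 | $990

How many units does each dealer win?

All unit-bids, highest first — top 4: 999 (H-1), 997 (G-1), 997 (H-2), 995 (H-3)
Next rejected bid: $990 (not a price — pay-as-bid).
Allocation: G 1, H 3.

G 1, H 3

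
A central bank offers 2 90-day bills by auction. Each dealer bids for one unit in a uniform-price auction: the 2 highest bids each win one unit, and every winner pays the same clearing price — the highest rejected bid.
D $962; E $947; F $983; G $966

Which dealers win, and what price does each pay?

Bids ranked high→low: 983 (F), 966 (G), 962 (D), 947 (E)
The 2 highest are F, G.
Clearing price = highest rejected bid = $962.

F, G; each pays $962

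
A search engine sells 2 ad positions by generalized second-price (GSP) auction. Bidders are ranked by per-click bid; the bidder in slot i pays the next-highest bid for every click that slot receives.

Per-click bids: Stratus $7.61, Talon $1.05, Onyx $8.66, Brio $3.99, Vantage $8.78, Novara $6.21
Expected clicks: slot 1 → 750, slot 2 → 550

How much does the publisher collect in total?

Total revenue: $10680.50

Sorting advertisers: $8.78 (Vantage) > $8.66 (Onyx) > $7.61 (Stratus) > …
Slot 1: Vantage pays $8.66 × 750 = $6495.00
Slot 2: Onyx pays $7.61 × 550 = $4185.50
Total = $10680.50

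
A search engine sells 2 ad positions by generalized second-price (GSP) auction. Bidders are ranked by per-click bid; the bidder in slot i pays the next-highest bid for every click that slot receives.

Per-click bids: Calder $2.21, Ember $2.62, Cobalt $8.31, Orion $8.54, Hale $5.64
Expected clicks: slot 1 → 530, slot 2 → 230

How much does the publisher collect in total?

Total revenue: $5701.50

Sorting advertisers: $8.54 (Orion) > $8.31 (Cobalt) > $5.64 (Hale) > …
Slot 1: Orion pays $8.31 × 530 = $4404.30
Slot 2: Cobalt pays $5.64 × 230 = $1297.20
Total = $5701.50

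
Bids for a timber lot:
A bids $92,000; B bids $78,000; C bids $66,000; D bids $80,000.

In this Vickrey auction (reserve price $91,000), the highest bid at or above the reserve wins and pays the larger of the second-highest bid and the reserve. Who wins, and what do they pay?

A pays $91,000

Bids in order: 92,000 (A) > 80,000 (D) > 78,000 (B) > 66,000 (C)
A has the top bid at or above the reserve ($92,000).
Second-highest bid $80,000 is below the reserve $91,000, so the reserve binds → payment $91,000.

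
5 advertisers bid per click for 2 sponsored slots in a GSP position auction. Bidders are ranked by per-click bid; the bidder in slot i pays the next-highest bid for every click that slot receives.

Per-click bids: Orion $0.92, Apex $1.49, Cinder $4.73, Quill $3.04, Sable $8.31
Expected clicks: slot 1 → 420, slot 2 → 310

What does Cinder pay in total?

Ranked by bid: $8.31 (Sable) > $4.73 (Cinder) > $3.04 (Quill) > …
Cinder holds slot 2 → pays next bid $3.04 × 310 clicks = $942.40.

Cinder pays $942.40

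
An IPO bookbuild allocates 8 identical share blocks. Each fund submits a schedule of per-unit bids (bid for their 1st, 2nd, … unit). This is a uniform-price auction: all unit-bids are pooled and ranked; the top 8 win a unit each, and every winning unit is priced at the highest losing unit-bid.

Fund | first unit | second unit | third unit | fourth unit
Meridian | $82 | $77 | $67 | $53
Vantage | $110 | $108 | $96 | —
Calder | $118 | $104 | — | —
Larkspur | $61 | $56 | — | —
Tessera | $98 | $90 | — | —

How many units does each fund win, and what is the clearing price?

Merging the schedules and taking the best 8: 118 (Calder-1), 110 (Vantage-1), 108 (Vantage-2), 104 (Calder-2), 98 (Tessera-1), 96 (Vantage-3), 90 (Tessera-2), 82 (Meridian-1)
First bid not allocated: $77.
Allocation: Calder 2, Meridian 1, Tessera 2, Vantage 3.

Calder 2, Meridian 1, Tessera 2, Vantage 3; clearing price $77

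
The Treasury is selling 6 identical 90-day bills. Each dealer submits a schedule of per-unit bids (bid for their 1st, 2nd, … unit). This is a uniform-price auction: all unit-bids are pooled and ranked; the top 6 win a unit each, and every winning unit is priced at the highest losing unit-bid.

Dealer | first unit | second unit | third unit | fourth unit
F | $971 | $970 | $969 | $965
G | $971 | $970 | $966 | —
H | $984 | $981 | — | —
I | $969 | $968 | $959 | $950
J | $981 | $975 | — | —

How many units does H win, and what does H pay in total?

All unit-bids, highest first — top 6: 984 (H-1), 981 (H-2), 981 (J-1), 975 (J-2), 971 (F-1), 971 (G-1)
First bid not allocated: $970.
H wins 2 unit(s) at $970 each.

H: 2 units, pays $1,940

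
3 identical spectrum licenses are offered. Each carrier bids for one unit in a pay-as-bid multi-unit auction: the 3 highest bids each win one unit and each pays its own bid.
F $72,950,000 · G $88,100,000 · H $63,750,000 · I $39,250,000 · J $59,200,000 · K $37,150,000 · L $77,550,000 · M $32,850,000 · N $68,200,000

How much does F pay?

F pays $72,950,000

Sorting: 88,100,000 (G), 77,550,000 (L), 72,950,000 (F), 68,200,000 (N), 63,750,000 (H), …
Top 3: G, L, F.
F wins → own bid $72,950,000.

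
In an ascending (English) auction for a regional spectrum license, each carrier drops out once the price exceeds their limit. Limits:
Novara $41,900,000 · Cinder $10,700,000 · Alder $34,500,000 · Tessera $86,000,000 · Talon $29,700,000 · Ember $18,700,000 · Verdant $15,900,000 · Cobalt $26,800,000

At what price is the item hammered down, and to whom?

Tessera wins at $41,900,000

Ascending (English) auction: the price rises until one bidder remains; the winner pays the price at which the last rival dropped out.
Limits ranked: 86,000,000 (Tessera) > 41,900,000 (Novara) > 34,500,000 (Alder) > 29,700,000 (Talon) > 26,800,000 (Cobalt) > 18,700,000 (Ember) > …
Once the price passes $41,900,000, only Tessera is left; the hammer falls at Novara's limit of $41,900,000.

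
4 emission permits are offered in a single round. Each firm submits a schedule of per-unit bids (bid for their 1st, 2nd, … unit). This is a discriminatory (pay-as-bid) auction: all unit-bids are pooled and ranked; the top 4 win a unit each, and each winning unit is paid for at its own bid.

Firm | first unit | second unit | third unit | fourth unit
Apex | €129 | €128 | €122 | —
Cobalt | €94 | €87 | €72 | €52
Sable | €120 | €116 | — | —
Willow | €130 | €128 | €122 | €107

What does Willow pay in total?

Willow pays €258

Pooled unit-bids ranked (top 4): 130 (Willow-1), 129 (Apex-1), 128 (Apex-2), 128 (Willow-2)
Next rejected bid: €122 (not a price — pay-as-bid).
Willow's winning unit-bids: 130 + 128 = €258.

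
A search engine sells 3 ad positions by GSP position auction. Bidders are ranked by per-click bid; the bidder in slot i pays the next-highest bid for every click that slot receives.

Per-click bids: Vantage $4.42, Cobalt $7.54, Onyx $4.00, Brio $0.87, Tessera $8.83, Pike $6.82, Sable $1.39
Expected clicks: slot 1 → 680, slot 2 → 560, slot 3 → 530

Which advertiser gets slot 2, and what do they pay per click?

Per-click bids in order: $8.83 (Tessera) > $7.54 (Cobalt) > $6.82 (Pike) > $4.42 (Vantage) > …
Slot 2 goes to the second-ranked bidder, Cobalt, who pays the next bid down: $6.82/click.

Cobalt; $6.82 per click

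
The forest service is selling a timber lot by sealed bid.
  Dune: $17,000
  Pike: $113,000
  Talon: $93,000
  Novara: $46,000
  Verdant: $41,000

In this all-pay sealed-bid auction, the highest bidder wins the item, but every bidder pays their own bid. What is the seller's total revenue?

Bids in order: 113,000 (Pike) > 93,000 (Talon) > 46,000 (Novara) > 41,000 (Verdant) > 17,000 (Dune)
Pike wins with the top bid; all bids are sunk regardless.
Every bidder forfeits their bid regardless of winning.
Revenue = 17,000 + 113,000 + 93,000 + 46,000 + 41,000 = $310,000.

Total revenue: $310,000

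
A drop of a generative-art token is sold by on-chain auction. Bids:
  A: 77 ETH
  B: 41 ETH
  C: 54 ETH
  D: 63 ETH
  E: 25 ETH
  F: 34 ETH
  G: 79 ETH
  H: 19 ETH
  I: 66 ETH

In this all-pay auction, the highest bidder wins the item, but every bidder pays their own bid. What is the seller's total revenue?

Total revenue: 458 ETH

Sorting bids: 79 (G) > 77 (A) > 66 (I) > 63 (D) > 54 (C) > 41 (B) > …
Every bidder forfeits their bid regardless of winning.
Revenue = 77 + 41 + 54 + 63 + 25 + 34 + 79 + 19 + 66 = 458 ETH.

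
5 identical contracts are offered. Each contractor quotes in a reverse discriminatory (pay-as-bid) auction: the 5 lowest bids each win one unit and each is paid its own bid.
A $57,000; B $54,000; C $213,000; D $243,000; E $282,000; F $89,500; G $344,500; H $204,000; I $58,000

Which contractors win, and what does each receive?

Sorting: 54,000 (B), 57,000 (A), 58,000 (I), 89,500 (F), 204,000 (H), 213,000 (C), 243,000 (D), …
The 5 lowest are B, A, I, F, H.
Each winner is paid its own bid: B $54,000, A $57,000, I $58,000, F $89,500, H $204,000.

B $54,000, A $57,000, I $58,000, F $89,500, H $204,000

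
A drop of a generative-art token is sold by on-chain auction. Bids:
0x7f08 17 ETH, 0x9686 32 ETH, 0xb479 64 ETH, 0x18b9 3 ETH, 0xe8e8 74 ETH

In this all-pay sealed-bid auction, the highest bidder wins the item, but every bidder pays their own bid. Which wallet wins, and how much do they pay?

0xe8e8 pays 74 ETH

Bids in order: 74 (0xe8e8) > 64 (0xb479) > 32 (0x9686) > 17 (0x7f08) > 3 (0x18b9)
0xe8e8 is highest and takes the item; every bidder forfeits their bid.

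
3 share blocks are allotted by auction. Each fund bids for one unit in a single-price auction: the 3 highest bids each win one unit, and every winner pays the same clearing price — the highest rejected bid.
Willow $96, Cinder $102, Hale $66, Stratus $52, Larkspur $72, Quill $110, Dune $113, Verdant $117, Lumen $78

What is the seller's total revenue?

Ordering the bids: 117 (Verdant), 113 (Dune), 110 (Quill), 102 (Cinder), 96 (Willow), …
The 3 highest are Verdant, Dune, Quill.
Clearing price = highest rejected bid = $102.
Total revenue = 3 × $102 = $306.

Total revenue: $306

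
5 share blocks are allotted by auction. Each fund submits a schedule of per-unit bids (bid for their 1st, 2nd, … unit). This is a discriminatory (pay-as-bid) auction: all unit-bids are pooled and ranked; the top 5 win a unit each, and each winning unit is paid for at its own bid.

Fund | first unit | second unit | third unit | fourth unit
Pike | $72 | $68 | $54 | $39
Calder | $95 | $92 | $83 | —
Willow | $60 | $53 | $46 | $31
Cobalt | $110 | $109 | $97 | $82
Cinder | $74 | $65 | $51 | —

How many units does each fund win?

Merging the schedules and taking the best 5: 110 (Cobalt-1), 109 (Cobalt-2), 97 (Cobalt-3), 95 (Calder-1), 92 (Calder-2)
Next rejected bid: $83 (not a price — pay-as-bid).
Allocation: Calder 2, Cobalt 3.

Calder 2, Cobalt 3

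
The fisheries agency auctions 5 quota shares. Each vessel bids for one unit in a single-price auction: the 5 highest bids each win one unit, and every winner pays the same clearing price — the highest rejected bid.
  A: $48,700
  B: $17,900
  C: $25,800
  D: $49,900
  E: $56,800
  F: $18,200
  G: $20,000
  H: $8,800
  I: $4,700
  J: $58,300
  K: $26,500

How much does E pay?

E pays $25,800

Sorting: 58,300 (J), 56,800 (E), 49,900 (D), 48,700 (A), 26,500 (K), 25,800 (C), 20,000 (G), …
The 5 highest are J, E, D, A, K.
First losing bid is C's $25,800, which sets the uniform price.
E wins → pays $25,800.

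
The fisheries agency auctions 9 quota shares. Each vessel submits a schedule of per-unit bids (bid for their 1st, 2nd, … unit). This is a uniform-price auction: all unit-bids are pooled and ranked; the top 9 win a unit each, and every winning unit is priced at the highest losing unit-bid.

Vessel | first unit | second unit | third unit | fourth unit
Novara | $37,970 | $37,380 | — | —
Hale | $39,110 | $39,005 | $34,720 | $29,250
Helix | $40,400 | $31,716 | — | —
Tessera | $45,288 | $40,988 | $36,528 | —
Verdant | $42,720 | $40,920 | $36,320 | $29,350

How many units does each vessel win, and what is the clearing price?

Hale 2, Helix 1, Novara 2, Tessera 2, Verdant 2; clearing price $36,528

Pooled unit-bids ranked (top 9): 45,288 (Tessera-1), 42,720 (Verdant-1), 40,988 (Tessera-2), 40,920 (Verdant-2), 40,400 (Helix-1), 39,110 (Hale-1), 39,005 (Hale-2), 37,970 (Novara-1), 37,380 (Novara-2)
First bid not allocated: $36,528.
Allocation: Hale 2, Helix 1, Novara 2, Tessera 2, Verdant 2.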